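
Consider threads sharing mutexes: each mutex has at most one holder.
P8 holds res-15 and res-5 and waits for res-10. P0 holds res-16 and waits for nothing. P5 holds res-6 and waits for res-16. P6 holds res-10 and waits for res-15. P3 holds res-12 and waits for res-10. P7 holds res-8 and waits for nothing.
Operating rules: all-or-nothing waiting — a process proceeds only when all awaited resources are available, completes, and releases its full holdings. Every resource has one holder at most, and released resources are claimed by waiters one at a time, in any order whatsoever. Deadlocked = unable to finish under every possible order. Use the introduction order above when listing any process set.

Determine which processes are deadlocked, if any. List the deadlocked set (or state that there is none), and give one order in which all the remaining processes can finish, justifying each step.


Deadlocked set: P8, P6 and P3.
Key observation: the knot is the closed ring of waits P8 -> P6 -> P8; P3 waits into the deadlock from upstream.
The rest can finish in the order P0, P5, P7.
Verifying each step:
  P0: no waits; runs immediately, freeing res-16
  P5: everything it awaited (res-16) is free; runs, freeing res-6
  P7: no waits; runs immediately, freeing res-8


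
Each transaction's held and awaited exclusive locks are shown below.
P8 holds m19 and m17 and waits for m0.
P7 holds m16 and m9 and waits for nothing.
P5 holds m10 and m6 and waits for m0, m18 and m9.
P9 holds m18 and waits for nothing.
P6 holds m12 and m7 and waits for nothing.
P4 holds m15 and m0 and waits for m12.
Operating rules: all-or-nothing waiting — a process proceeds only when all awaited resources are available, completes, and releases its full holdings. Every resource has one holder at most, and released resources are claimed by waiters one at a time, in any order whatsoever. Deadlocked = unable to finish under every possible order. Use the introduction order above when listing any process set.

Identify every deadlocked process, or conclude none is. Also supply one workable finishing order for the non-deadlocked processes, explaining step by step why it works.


No process is deadlocked.
Key observation: the waits form no ring: some process can always run, and its releases unblock the others one by one.
The rest can finish in the order P6, P4, P9, P8, P7, P5.
Verifying each step:
  P6: no waits; runs immediately, freeing m12 and m7
  P4: everything it awaited (m12) is free; runs, freeing m15 and m0
  P9: no waits; runs immediately, freeing m18
  P8: everything it awaited (m0) is free; runs, freeing m19 and m17
  P7: no waits; runs immediately, freeing m16 and m9
  P5: everything it awaited (m0, m18 and m9) is free; runs, freeing m10 and m6


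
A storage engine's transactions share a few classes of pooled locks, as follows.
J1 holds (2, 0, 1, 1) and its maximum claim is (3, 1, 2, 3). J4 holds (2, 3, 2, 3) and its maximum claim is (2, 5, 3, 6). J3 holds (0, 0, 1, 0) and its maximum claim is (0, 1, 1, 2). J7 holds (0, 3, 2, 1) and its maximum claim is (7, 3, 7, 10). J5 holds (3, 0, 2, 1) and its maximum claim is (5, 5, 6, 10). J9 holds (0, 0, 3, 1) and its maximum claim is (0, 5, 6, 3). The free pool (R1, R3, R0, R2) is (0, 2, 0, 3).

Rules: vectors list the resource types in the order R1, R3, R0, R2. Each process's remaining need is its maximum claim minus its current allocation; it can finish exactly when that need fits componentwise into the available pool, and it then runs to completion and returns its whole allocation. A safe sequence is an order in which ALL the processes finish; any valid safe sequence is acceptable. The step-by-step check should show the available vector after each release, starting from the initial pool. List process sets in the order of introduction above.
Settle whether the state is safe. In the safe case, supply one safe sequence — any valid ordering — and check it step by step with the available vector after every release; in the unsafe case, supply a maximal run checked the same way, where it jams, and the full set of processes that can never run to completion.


The state is UNSAFE.
Key observation: the wall is R2: completing J3, J4, J9, J1 brings the pool only to (4, 5, 7, 8), and all the rest need more.
A maximal execution: J3, J4, J9, J1 — then nothing else fits. Check, step by step:
  pool = (0, 2, 0, 3)
  run J3 (needs (0, 1, 0, 2), free (0, 2, 0, 3)); after release of (0, 0, 1, 0) the pool is (0, 2, 1, 3)
  run J4 (needs (0, 2, 1, 3), free (0, 2, 1, 3)); after release of (2, 3, 2, 3) the pool is (2, 5, 3, 6)
  run J9 (needs (0, 5, 3, 2), free (2, 5, 3, 6)); after release of (0, 0, 3, 1) the pool is (2, 5, 6, 7)
  run J1 (needs (1, 1, 1, 2), free (2, 5, 6, 7)); after release of (2, 0, 1, 1) the pool is (4, 5, 7, 8)
  J7 cannot run: need (7, 0, 5, 9) vs free (4, 5, 7, 8) (insufficient R1 and R2)
  J5 cannot run: need (2, 5, 4, 9) vs free (4, 5, 7, 8) (insufficient R2)
Permanently blocked: J7 and J5.


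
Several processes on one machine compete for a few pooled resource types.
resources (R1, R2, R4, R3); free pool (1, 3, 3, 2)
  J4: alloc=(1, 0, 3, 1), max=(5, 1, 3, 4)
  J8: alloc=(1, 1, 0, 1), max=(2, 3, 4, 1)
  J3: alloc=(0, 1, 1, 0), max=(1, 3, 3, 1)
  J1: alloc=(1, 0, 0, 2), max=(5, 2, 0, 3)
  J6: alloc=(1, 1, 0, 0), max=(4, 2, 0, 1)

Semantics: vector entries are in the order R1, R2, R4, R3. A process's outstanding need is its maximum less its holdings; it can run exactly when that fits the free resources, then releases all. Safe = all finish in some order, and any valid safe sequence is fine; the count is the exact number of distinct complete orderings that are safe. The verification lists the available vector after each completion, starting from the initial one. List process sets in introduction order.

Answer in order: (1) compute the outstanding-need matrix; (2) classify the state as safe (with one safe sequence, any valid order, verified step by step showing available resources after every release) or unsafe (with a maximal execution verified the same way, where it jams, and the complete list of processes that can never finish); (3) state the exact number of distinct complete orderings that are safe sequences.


(1) Remaining need (order R1, R2, R4, R3):
  J4: (4, 1, 0, 3)
  J8: (1, 2, 4, 0)
  J3: (1, 2, 2, 1)
  J1: (4, 2, 0, 1)
  J6: (3, 1, 0, 1)
(2) The state is UNSAFE.
Key observation: the pool after J3, J8 is (2, 5, 4, 3); every surviving request exceeds it in R1, so progress ends there.
Going as far as possible: J3, J8; after that, nothing fits. Walking it through:
  pool = (1, 3, 3, 2)
  J3 needs (1, 2, 2, 1) <= (1, 3, 3, 2) -> finishes; pool += (0, 1, 1, 0) = (1, 4, 4, 2)
  J8 needs (1, 2, 4, 0) <= (1, 4, 4, 2) -> finishes; pool += (1, 1, 0, 1) = (2, 5, 4, 3)
  blocked: J4 wants (4, 1, 0, 3), pool (2, 5, 4, 3) — not enough R1
  blocked: J1 wants (4, 2, 0, 1), pool (2, 5, 4, 3) — not enough R1
  blocked: J6 wants (3, 1, 0, 1), pool (2, 5, 4, 3) — not enough R1
Processes that can never finish: J4, J1 and J6.
(3) Exactly 0 of the possible complete orderings are safe sequences.


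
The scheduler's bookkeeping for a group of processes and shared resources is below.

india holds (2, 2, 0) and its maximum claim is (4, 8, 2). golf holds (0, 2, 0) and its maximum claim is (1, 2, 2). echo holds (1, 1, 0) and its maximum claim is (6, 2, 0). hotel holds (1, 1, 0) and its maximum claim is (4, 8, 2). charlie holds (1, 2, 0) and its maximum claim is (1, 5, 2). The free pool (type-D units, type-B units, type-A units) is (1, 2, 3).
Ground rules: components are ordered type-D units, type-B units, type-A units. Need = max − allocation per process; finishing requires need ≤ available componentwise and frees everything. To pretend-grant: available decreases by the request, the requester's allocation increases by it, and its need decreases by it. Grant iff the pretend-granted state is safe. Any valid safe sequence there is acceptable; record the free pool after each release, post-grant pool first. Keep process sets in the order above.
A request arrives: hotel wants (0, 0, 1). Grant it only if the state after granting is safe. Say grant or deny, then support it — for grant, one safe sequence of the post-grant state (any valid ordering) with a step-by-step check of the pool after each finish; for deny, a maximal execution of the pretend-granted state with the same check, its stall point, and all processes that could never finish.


GRANT: granting preserves safety; a valid post-grant sequence is golf, charlie, india, hotel, echo.
Key observation: post-grant, (1, 2, 2) remains, and an order beginning with golf completes everyone.
Step-by-step check of the post-grant state:
  pool = (1, 2, 2)
  golf: need (1, 0, 2) fits (1, 2, 2); releases (0, 2, 0), pool now (1, 4, 2)
  charlie: need (0, 3, 2) fits (1, 4, 2); releases (1, 2, 0), pool now (2, 6, 2)
  india: need (2, 6, 2) fits (2, 6, 2); releases (2, 2, 0), pool now (4, 8, 2)
  hotel: need (3, 7, 1) fits (4, 8, 2); releases (1, 1, 1), pool now (5, 9, 3)
  echo: need (5, 1, 0) fits (5, 9, 3); releases (1, 1, 0), pool now (6, 10, 3)


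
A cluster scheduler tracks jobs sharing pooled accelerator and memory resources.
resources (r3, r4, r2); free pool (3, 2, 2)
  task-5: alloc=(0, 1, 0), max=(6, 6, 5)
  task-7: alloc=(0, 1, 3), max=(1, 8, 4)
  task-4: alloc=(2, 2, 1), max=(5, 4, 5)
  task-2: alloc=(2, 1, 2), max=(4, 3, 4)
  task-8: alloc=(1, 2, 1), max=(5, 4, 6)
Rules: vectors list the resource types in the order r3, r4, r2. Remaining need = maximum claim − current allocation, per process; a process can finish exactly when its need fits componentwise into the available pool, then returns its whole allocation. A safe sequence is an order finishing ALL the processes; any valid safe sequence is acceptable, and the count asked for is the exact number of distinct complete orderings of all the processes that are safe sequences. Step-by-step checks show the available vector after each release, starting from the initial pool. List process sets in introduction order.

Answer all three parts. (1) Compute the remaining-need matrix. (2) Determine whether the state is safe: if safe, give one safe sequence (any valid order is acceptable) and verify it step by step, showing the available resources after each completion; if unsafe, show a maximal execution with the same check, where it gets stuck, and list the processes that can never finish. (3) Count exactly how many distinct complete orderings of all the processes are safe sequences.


(1) Outstanding need per process (order r3, r4, r2):
  task-5: (6, 5, 5)
  task-7: (1, 7, 1)
  task-4: (3, 2, 4)
  task-2: (2, 2, 2)
  task-8: (4, 2, 5)
(2) SAFE, for example via the order task-2, task-4, task-5, task-8, task-7.
Key observation: at task-2 the run first touches a limit — (2, 2, 2) against (3, 2, 2), exact on a resource it actually requests.
Check, step by step:
  pool = (3, 2, 2)
  run task-2 (needs (2, 2, 2), free (3, 2, 2)); after release of (2, 1, 2) the pool is (5, 3, 4)
  run task-4 (needs (3, 2, 4), free (5, 3, 4)); after release of (2, 2, 1) the pool is (7, 5, 5)
  run task-5 (needs (6, 5, 5), free (7, 5, 5)); after release of (0, 1, 0) the pool is (7, 6, 5)
  run task-8 (needs (4, 2, 5), free (7, 6, 5)); after release of (1, 2, 1) the pool is (8, 8, 6)
  run task-7 (needs (1, 7, 1), free (8, 8, 6)); after release of (0, 1, 3) the pool is (8, 9, 9)
(3) Exactly 3 of the possible complete orderings are safe sequences.


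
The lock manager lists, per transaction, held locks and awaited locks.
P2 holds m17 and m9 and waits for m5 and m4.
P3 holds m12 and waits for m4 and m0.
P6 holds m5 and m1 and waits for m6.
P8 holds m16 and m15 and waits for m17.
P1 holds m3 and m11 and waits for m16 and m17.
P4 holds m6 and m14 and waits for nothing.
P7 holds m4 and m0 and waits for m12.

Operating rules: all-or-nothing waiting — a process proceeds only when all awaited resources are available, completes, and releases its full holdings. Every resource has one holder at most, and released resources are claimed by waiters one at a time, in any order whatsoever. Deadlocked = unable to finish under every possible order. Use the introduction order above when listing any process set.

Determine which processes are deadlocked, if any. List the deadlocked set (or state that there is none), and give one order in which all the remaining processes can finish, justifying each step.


Deadlocked: P2, P3, P8, P1 and P7.
Key observation: the knot is the closed ring of waits P7 -> P3 -> P7; P2, P8 and P1 wait into the deadlock from upstream.
A valid finishing order for the others: P4, P6.
Check, step by step:
  run P4 (it waits on nothing); releases m6 and m14
  P6: everything it awaited (m6) is free; runs, freeing m5 and m1


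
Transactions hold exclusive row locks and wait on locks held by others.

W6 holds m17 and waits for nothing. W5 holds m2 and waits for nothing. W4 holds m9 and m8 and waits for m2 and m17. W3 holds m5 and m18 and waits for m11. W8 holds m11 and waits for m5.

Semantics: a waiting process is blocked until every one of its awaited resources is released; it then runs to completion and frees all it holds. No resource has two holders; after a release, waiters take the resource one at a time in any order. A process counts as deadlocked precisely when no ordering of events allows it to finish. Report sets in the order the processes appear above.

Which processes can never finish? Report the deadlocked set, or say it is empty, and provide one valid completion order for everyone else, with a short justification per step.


Deadlocked set: W3 and W8.
Key observation: the wait chain closes on itself along W3 -> W8 -> W3; no other process is dragged down with it.
A valid finishing order for the others: W5, W6, W4.
Walking it through:
  run W5 (it waits on nothing); releases m2
  run W6 (it waits on nothing); releases m17
  W4: everything it awaited (m2 and m17) is free; runs, freeing m9 and m8


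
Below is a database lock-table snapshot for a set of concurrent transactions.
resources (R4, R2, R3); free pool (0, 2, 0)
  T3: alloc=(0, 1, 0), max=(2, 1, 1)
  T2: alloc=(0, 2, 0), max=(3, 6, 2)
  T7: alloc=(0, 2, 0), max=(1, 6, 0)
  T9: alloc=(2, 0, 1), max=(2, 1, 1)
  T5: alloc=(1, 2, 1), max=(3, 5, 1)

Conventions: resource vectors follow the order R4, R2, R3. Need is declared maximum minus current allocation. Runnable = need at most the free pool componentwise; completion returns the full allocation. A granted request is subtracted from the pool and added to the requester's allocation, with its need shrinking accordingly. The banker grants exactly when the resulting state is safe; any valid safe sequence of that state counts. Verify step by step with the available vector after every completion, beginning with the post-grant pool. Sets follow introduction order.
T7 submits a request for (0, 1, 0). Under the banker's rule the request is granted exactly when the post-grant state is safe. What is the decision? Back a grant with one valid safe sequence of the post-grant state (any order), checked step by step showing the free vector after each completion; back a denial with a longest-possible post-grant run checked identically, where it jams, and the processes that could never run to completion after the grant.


DENY. Granting would leave the state unsafe.
Key observation: R2 is the bottleneck — with T9, T3 done the pool holds (2, 2, 1), short of every remaining need.
After a pretend grant, a maximal execution: T9, T3 — then nothing else fits. Walking it through:
  pool = (0, 1, 0)
  T9: need (0, 1, 0) fits (0, 1, 0); releases (2, 0, 1), pool now (2, 1, 1)
  T3: need (2, 0, 1) fits (2, 1, 1); releases (0, 1, 0), pool now (2, 2, 1)
  blocked: T2 wants (3, 4, 2), pool (2, 2, 1) — not enough R4, R2 and R3
  blocked: T7 wants (1, 3, 0), pool (2, 2, 1) — not enough R2
  blocked: T5 wants (2, 3, 0), pool (2, 2, 1) — not enough R2
Had the request been granted, T2, T7 and T5 could never finish.


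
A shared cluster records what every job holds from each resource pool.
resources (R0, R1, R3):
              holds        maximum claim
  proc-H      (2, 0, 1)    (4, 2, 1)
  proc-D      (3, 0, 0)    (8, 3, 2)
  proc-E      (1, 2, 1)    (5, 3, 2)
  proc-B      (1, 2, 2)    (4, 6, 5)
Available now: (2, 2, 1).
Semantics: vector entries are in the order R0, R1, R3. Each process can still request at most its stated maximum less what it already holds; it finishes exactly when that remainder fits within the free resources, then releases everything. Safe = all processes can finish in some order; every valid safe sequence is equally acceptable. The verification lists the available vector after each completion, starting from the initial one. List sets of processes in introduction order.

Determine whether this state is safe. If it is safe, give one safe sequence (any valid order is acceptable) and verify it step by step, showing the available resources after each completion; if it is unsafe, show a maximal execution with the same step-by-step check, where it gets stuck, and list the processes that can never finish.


SAFE, for example via the order proc-H, proc-E, proc-B, proc-D.
Key observation: proc-H is the earliest step where a requested resource binds exactly: need (2, 2, 0), pool (2, 2, 1) at its turn.
Check, step by step:
  pool = (2, 2, 1)
  proc-H needs (2, 2, 0) <= (2, 2, 1) -> finishes; pool += (2, 0, 1) = (4, 2, 2)
  proc-E needs (4, 1, 1) <= (4, 2, 2) -> finishes; pool += (1, 2, 1) = (5, 4, 3)
  proc-B needs (3, 4, 3) <= (5, 4, 3) -> finishes; pool += (1, 2, 2) = (6, 6, 5)
  proc-D needs (5, 3, 2) <= (6, 6, 5) -> finishes; pool += (3, 0, 0) = (9, 6, 5)


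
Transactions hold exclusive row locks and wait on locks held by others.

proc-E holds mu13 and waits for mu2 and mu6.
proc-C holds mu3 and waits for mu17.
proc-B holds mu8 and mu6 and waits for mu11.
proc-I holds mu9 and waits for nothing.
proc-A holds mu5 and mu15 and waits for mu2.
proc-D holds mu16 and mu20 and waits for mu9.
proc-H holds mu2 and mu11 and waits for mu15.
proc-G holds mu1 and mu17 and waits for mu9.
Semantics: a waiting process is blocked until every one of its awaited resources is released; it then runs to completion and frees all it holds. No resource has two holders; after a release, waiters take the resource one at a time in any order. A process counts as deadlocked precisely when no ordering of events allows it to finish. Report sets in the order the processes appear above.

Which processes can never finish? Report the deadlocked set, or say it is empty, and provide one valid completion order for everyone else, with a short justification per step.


The deadlocked set is proc-E, proc-B, proc-A and proc-H.
Key observation: nobody on the ring proc-H -> proc-A -> proc-H can start until another member finishes, which never happens; proc-E and proc-B wait into the deadlock from upstream.
One completion order for the rest: proc-I, proc-D, proc-G, proc-C.
Check, step by step:
  proc-I waits on nothing -> runs at once and releases mu9
  run proc-D (all its waits — mu9 — are resolved); releases mu16 and mu20
  run proc-G (all its waits — mu9 — are resolved); releases mu1 and mu17
  run proc-C (all its waits — mu17 — are resolved); releases mu3


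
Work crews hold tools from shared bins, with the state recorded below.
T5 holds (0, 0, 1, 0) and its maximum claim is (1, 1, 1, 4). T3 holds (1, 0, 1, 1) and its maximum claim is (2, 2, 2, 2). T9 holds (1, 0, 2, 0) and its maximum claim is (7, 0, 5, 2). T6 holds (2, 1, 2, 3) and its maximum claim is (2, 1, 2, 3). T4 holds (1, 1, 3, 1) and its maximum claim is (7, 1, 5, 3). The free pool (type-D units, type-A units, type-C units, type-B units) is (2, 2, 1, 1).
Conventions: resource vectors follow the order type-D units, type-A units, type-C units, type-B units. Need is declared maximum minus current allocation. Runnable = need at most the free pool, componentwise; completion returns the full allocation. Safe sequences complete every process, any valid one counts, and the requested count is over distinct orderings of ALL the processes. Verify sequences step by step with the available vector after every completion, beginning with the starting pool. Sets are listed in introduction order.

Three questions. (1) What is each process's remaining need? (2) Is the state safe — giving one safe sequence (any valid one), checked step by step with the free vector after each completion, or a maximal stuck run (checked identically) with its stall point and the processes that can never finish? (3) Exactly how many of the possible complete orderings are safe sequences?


(1) Need matrix, components ordered type-D units, type-A units, type-C units, type-B units:
  T5: (1, 1, 0, 4)
  T3: (1, 2, 1, 1)
  T9: (6, 0, 3, 2)
  T6: (0, 0, 0, 0)
  T4: (6, 0, 2, 2)
(2) The state is UNSAFE.
Key observation: after T6, T5, T3 complete, (5, 3, 5, 5) is the best the pool ever gets, yet each leftover process wants more type-D units.
A maximal execution: T6, T5, T3 — then nothing else fits. Check, step by step:
  pool = (2, 2, 1, 1)
  T6: need (0, 0, 0, 0) fits (2, 2, 1, 1); releases (2, 1, 2, 3), pool now (4, 3, 3, 4)
  T5: need (1, 1, 0, 4) fits (4, 3, 3, 4); releases (0, 0, 1, 0), pool now (4, 3, 4, 4)
  T3: need (1, 2, 1, 1) fits (4, 3, 4, 4); releases (1, 0, 1, 1), pool now (5, 3, 5, 5)
  blocked: T9 wants (6, 0, 3, 2), pool (5, 3, 5, 5) — not enough type-D units
  blocked: T4 wants (6, 0, 2, 2), pool (5, 3, 5, 5) — not enough type-D units
Permanently blocked: T9 and T4.
(3) The exact count: 0 of the possible complete orderings are safe sequences.


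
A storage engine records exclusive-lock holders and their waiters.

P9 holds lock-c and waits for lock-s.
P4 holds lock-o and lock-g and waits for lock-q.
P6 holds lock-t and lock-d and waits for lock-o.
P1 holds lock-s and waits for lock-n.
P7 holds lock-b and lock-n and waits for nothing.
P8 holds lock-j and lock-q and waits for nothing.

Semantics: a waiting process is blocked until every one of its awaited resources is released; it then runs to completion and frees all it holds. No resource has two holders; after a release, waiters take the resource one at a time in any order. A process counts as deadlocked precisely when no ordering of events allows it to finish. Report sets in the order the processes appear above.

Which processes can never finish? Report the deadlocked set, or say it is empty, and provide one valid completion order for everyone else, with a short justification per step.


The deadlocked set is empty.
Key observation: the wait graph is acyclic; completion cascades from the unblocked processes through everyone else.
One completion order for the rest: P8, P4, P7, P1, P6, P9.
Walking it through:
  P8 waits on nothing -> runs at once and releases lock-j and lock-q
  P4: everything it awaited (lock-q) is free; runs, freeing lock-o and lock-g
  P7 waits on nothing -> runs at once and releases lock-b and lock-n
  P1: everything it awaited (lock-n) is free; runs, freeing lock-s
  P6: everything it awaited (lock-o) is free; runs, freeing lock-t and lock-d
  P9: everything it awaited (lock-s) is free; runs, freeing lock-c


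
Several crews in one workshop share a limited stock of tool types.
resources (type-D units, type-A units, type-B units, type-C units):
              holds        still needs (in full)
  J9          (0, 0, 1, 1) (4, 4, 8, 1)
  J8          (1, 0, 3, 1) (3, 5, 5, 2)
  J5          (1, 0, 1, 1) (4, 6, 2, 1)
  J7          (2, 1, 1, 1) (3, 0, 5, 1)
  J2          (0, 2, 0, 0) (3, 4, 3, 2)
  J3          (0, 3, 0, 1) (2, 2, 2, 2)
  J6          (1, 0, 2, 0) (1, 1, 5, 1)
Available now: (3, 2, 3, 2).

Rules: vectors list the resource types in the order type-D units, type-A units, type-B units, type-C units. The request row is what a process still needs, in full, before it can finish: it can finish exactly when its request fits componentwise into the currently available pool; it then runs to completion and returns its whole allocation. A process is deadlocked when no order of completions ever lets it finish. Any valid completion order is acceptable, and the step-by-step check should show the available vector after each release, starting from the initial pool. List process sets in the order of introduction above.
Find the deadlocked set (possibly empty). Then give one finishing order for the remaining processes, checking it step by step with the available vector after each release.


Deadlocked: J9, J8, J5, J7 and J6.
Key observation: after J3, J2 the pool peaks at (3, 7, 3, 3), and each blocked process is short somewhere: J9 on type-D units, type-B units; J8 on type-B units; J5 on type-D units; J7 on type-B units; J6 on type-B units.
The rest can finish in the order J3, J2. Step-by-step check:
  pool = (3, 2, 3, 2)
  J3: need (2, 2, 2, 2) fits (3, 2, 3, 2); releases (0, 3, 0, 1), pool now (3, 5, 3, 3)
  J2: need (3, 4, 3, 2) fits (3, 5, 3, 3); releases (0, 2, 0, 0), pool now (3, 7, 3, 3)
None of the blocked processes ever fits:
  J9 cannot run: need (4, 4, 8, 1) vs free (3, 7, 3, 3) (insufficient type-D units and type-B units)
  J8 cannot run: need (3, 5, 5, 2) vs free (3, 7, 3, 3) (insufficient type-B units)
  J5 cannot run: need (4, 6, 2, 1) vs free (3, 7, 3, 3) (insufficient type-D units)
  J7 cannot run: need (3, 0, 5, 1) vs free (3, 7, 3, 3) (insufficient type-B units)
  J6 cannot run: need (1, 1, 5, 1) vs free (3, 7, 3, 3) (insufficient type-B units)


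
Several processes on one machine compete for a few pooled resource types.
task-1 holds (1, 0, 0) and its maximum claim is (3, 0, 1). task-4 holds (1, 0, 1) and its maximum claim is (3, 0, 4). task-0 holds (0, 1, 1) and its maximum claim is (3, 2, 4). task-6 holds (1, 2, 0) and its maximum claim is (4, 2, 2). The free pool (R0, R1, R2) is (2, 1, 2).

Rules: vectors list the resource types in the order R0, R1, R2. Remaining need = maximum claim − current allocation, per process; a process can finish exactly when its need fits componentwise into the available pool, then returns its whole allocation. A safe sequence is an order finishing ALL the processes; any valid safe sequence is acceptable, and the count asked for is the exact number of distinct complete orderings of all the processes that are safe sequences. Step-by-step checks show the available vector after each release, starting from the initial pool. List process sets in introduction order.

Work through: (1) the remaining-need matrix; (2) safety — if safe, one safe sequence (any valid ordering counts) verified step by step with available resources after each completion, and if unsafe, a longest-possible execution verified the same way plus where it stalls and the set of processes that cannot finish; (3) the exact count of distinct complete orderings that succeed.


(1) Need matrix, components ordered R0, R1, R2:
  task-1: (2, 0, 1)
  task-4: (2, 0, 3)
  task-0: (3, 1, 3)
  task-6: (3, 0, 2)
(2) UNSAFE — no complete ordering exists.
Key observation: no order helps: past task-1, task-6, the free pool tops out at (4, 3, 2), below what each blocked process needs in R2.
A maximal execution: task-1, task-6 — then nothing else fits. Step-by-step check:
  pool = (2, 1, 2)
  task-1: need (2, 0, 1) fits (2, 1, 2); releases (1, 0, 0), pool now (3, 1, 2)
  task-6: need (3, 0, 2) fits (3, 1, 2); releases (1, 2, 0), pool now (4, 3, 2)
  blocked: task-4 wants (2, 0, 3), pool (4, 3, 2) — not enough R2
  blocked: task-0 wants (3, 1, 3), pool (4, 3, 2) — not enough R2
Processes that can never finish: task-4 and task-0.
(3) The exact count: 0 of the possible complete orderings are safe sequences.


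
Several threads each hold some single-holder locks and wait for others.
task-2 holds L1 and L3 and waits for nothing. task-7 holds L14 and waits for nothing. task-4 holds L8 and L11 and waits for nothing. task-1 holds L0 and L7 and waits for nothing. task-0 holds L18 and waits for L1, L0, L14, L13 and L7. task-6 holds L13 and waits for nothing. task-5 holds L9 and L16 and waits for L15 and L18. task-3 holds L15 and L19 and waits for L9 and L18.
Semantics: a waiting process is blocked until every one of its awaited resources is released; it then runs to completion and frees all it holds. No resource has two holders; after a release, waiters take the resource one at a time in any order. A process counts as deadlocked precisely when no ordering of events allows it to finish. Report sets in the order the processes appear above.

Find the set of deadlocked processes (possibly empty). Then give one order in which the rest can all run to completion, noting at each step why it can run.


Deadlocked: task-5 and task-3.
Key observation: the wait chain closes on itself along task-5 -> task-3 -> task-5; no other process is dragged down with it.
A valid finishing order for the others: task-1, task-7, task-6, task-4, task-2, task-0.
Verifying each step:
  run task-1 (it waits on nothing); releases L0 and L7
  run task-7 (it waits on nothing); releases L14
  run task-6 (it waits on nothing); releases L13
  run task-4 (it waits on nothing); releases L8 and L11
  run task-2 (it waits on nothing); releases L1 and L3
  run task-0 (all its waits — L1, L0, L14, L13 and L7 — are resolved); releases L18


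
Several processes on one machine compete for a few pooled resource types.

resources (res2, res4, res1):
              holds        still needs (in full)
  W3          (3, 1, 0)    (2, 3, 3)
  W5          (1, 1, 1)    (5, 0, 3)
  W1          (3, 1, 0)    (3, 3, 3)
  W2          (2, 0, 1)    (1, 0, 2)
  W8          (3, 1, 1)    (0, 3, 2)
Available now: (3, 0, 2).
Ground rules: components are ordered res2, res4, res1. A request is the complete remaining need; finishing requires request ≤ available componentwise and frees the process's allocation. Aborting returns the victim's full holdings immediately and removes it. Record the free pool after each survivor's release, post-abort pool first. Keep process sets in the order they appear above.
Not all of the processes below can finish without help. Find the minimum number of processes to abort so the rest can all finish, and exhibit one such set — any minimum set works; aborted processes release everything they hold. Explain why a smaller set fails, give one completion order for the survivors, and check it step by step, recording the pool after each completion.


The answer: abort W3 and W1.
Key observation: the deadlocked W8 becomes finishable only because W3 and W1 released (6, 2, 0); it completes at step 3 below.
Minimality, checking each single-abort alternative: W3 alone leaves W1 blocked (short on res4); W5 alone leaves W3 blocked (short on res4); W1 alone leaves W3 blocked (short on res4); W2 alone leaves W3 blocked (short on res4); W8 alone leaves W3 blocked (short on res4).
The survivors complete as W2, W5, W8. Verifying each step (starting from the post-abort pool):
  pool = (9, 2, 2)
  run W2 (needs (1, 0, 2), free (9, 2, 2)); after release of (2, 0, 1) the pool is (11, 2, 3)
  run W5 (needs (5, 0, 3), free (11, 2, 3)); after release of (1, 1, 1) the pool is (12, 3, 4)
  run W8 (needs (0, 3, 2), free (12, 3, 4)); after release of (3, 1, 1) the pool is (15, 4, 5)


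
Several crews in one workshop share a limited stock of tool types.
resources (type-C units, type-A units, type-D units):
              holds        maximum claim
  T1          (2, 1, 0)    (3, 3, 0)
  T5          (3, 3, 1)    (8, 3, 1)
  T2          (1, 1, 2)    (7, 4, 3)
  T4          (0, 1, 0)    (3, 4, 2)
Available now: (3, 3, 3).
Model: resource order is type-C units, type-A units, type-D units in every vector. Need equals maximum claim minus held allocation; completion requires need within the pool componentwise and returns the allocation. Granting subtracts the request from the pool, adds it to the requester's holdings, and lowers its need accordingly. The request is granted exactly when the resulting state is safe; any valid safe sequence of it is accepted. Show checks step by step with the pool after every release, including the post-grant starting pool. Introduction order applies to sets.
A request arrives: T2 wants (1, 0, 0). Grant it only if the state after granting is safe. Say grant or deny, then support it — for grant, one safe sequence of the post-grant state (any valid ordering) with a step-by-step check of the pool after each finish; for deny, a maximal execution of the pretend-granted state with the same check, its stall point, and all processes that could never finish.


DENY — the pretend-granted state is unsafe.
Key observation: once T1, T4 finish, the pool peaks at (4, 5, 3) — and every remaining process still needs more type-C units than that.
After a pretend grant, a maximal execution: T1, T4 — then nothing else fits. Walking it through:
  pool = (2, 3, 3)
  T1 needs (1, 2, 0) <= (2, 3, 3) -> finishes; pool += (2, 1, 0) = (4, 4, 3)
  T4 needs (3, 3, 2) <= (4, 4, 3) -> finishes; pool += (0, 1, 0) = (4, 5, 3)
  T5 cannot run: need (5, 0, 0) vs free (4, 5, 3) (insufficient type-C units)
  T2 cannot run: need (5, 3, 1) vs free (4, 5, 3) (insufficient type-C units)
Had the request been granted, T5 and T2 could never finish.


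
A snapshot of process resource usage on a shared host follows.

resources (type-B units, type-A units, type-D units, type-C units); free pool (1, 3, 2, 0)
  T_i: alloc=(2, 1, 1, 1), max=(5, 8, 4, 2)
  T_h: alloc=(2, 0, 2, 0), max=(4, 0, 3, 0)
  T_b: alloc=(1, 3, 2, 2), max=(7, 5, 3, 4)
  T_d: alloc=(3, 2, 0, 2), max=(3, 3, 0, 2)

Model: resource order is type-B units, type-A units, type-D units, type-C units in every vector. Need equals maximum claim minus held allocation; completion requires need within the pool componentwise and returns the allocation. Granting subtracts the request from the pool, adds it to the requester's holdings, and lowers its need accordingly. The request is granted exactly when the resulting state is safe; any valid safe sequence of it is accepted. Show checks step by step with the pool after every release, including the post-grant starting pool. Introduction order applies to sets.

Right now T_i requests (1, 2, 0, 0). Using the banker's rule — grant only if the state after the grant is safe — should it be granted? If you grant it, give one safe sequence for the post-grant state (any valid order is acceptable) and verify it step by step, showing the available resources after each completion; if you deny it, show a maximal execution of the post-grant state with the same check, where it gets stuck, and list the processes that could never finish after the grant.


DENY. Granting would leave the state unsafe.
Key observation: after T_d, T_h the pool peaks at (5, 3, 4, 2), and each blocked process is short somewhere: T_i on type-A units; T_b on type-B units.
Pretend the grant happened; the run T_d, T_h goes as far as possible. Verifying each step:
  pool = (0, 1, 2, 0)
  run T_d (needs (0, 1, 0, 0), free (0, 1, 2, 0)); after release of (3, 2, 0, 2) the pool is (3, 3, 2, 2)
  run T_h (needs (2, 0, 1, 0), free (3, 3, 2, 2)); after release of (2, 0, 2, 0) the pool is (5, 3, 4, 2)
  blocked: T_i wants (2, 5, 3, 1), pool (5, 3, 4, 2) — not enough type-A units
  blocked: T_b wants (6, 2, 1, 2), pool (5, 3, 4, 2) — not enough type-B units
Had the request been granted, T_i and T_b could never finish.


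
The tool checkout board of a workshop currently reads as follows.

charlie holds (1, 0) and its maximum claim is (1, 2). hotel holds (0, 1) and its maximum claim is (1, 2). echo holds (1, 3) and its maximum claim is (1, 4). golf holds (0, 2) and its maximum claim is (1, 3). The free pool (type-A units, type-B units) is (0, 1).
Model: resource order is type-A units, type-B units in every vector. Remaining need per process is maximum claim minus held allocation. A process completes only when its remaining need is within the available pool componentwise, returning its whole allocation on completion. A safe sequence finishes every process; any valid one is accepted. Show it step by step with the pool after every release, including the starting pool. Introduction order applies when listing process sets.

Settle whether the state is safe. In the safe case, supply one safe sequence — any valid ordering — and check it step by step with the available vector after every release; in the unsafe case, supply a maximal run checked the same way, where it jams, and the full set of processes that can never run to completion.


The state is SAFE; one workable sequence: echo, charlie, golf, hotel.
Key observation: the first exact fit in this order is echo — it needs (0, 1) with (0, 1) free, meeting a requested resource to the last unit.
Walking it through:
  pool = (0, 1)
  echo needs (0, 1) <= (0, 1) -> finishes; pool += (1, 3) = (1, 4)
  charlie needs (0, 2) <= (1, 4) -> finishes; pool += (1, 0) = (2, 4)
  golf needs (1, 1) <= (2, 4) -> finishes; pool += (0, 2) = (2, 6)
  hotel needs (1, 1) <= (2, 6) -> finishes; pool += (0, 1) = (2, 7)


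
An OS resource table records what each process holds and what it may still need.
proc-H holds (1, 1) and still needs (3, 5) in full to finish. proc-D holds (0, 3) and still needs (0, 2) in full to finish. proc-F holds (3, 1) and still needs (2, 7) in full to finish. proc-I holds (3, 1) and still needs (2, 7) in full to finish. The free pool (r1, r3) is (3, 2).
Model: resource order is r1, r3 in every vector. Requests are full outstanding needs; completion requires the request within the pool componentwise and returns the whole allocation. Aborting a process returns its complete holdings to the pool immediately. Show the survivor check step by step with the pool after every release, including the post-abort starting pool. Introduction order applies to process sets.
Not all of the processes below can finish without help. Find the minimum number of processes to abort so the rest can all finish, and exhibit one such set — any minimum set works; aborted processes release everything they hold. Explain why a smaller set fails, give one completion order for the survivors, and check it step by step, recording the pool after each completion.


Minimum abort set: proc-F.
Key observation: proc-I had no path to completion before; after the abort of proc-F ((3, 1) returned), step 3 is where it fits.
Why nothing smaller works: aborting no one leaves the state deadlocked as given.
One survivor order: proc-D, proc-H, proc-I. Check, step by step (post-abort pool first):
  pool = (6, 3)
  proc-D: need (0, 2) fits (6, 3); releases (0, 3), pool now (6, 6)
  proc-H: need (3, 5) fits (6, 6); releases (1, 1), pool now (7, 7)
  proc-I: need (2, 7) fits (7, 7); releases (3, 1), pool now (10, 8)


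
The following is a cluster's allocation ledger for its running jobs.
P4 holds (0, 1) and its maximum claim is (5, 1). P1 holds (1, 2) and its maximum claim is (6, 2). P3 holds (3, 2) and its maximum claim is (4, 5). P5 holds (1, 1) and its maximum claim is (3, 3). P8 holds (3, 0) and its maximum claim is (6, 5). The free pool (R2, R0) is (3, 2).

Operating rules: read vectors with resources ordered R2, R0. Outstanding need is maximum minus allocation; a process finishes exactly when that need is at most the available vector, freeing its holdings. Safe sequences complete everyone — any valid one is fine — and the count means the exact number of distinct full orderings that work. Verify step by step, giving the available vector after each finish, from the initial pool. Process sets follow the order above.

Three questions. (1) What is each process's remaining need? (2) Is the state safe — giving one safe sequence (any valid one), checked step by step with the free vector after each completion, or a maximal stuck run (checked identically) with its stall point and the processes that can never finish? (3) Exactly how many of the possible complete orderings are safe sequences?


(1) Remaining need (order R2, R0):
  P4: (5, 0)
  P1: (5, 0)
  P3: (1, 3)
  P5: (2, 2)
  P8: (3, 5)
(2) SAFE. One safe sequence: P5, P3, P4, P1, P8.
Key observation: the first exact fit in this order is P5 — it needs (2, 2) with (3, 2) free, meeting a requested resource to the last unit.
Step-by-step check:
  pool = (3, 2)
  run P5 (needs (2, 2), free (3, 2)); after release of (1, 1) the pool is (4, 3)
  run P3 (needs (1, 3), free (4, 3)); after release of (3, 2) the pool is (7, 5)
  run P4 (needs (5, 0), free (7, 5)); after release of (0, 1) the pool is (7, 6)
  run P1 (needs (5, 0), free (7, 6)); after release of (1, 2) the pool is (8, 8)
  run P8 (needs (3, 5), free (8, 8)); after release of (3, 0) the pool is (11, 8)
(3) Exactly 6 of the possible complete orderings are safe sequences.
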